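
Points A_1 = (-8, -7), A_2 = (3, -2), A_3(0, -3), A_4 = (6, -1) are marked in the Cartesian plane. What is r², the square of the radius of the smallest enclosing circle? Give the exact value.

The farthest pair is A_1–A_4 with squared distance 232. The circle on this segment as diameter has centre (-1, -4) and r² = 232/4 = 58.
Check A_2: distance² to centre = 20 ≤ 58, so it lies inside.
All remaining points lie in this disk, and no smaller disk contains both endpoints, so this is the minimum enclosing circle.

58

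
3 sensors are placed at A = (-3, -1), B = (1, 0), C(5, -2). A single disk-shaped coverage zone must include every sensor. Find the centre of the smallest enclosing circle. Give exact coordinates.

Side lengths²: AB² = 17, AC² = 65, BC² = 20.
Since AC² = 65 ≥ 20 + 17 = 37, the angle opposite AC is not acute, so the smallest enclosing circle has AC as diameter.
Centre = midpoint of AC = (1, -1.5), r² = 65/4 = 16.25.
Centre = (1, -1.5).

(1, -1.5)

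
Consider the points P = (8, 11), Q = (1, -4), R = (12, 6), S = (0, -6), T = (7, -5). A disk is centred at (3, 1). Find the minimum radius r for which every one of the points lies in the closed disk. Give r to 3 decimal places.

11.180

The required radius is the distance from (3, 1) to the farthest point.
Squared distances: 125, 29, 106, 58, 52.
Maximum is 125, attained at P.
r = √125 ≈ 11.180.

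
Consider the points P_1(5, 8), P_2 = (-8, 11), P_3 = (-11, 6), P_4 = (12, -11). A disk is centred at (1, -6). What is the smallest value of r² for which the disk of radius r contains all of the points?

370

The required radius is the distance from (1, -6) to the farthest point.
Squared distances: 212, 370, 288, 146.
Maximum is 370, attained at P_2.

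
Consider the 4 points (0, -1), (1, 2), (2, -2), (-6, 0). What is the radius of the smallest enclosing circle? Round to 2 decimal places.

The minimum enclosing circle is determined by three boundary points: (1, 2), (2, -2), (-6, 0).
Their circumcentre is (-59/30, -13/15) with r² = 15317/900.
The farthest remaining point (0, -1) is at distance² 3497/900 ≤ 15317/900.
r = √(15317/900) ≈ 4.13.

4.13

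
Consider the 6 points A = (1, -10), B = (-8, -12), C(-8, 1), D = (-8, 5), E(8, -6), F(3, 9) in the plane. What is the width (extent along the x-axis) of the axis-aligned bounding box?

max x = 8, min x = -8, so width = 16.

16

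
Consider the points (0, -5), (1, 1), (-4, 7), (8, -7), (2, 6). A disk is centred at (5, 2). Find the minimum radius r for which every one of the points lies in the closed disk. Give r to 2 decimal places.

10.30

The required radius is the distance from (5, 2) to the farthest point.
Squared distances: 74, 17, 106, 90, 25.
Maximum is 106, attained at (-4, 7).
r = √106 ≈ 10.30.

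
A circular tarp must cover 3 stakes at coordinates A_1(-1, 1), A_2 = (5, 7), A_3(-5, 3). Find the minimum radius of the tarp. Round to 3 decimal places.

Side lengths²: A_1A_2² = 72, A_1A_3² = 20, A_2A_3² = 116.
Since A_2A_3² = 116 ≥ 72 + 20 = 92, the angle opposite A_2A_3 is not acute, so the smallest enclosing circle has A_2A_3 as diameter.
Centre = midpoint of A_2A_3 = (0, 5), r² = 116/4 = 29.
r = √29 ≈ 5.385.

5.385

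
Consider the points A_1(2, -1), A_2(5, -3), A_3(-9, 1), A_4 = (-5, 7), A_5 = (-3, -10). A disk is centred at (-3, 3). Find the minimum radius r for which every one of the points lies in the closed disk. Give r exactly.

The required radius is the distance from (-3, 3) to the farthest point.
Squared distances: 41, 100, 40, 20, 169.
Maximum is 169, attained at A_5.
r = √169 = 13.

13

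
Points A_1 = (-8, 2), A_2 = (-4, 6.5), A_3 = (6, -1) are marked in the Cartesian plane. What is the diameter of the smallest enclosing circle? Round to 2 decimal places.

14.32

Side lengths²: A_1A_2² = 36.25, A_1A_3² = 205, A_2A_3² = 156.25.
Since A_1A_3² = 205 ≥ 156.25 + 36.25 = 192.5, the angle opposite A_1A_3 is not acute, so the smallest enclosing circle has A_1A_3 as diameter.
Centre = midpoint of A_1A_3 = (-1, 0.5), r² = 205/4 = 51.25.
Diameter = 2r = 2√(51.25) ≈ 14.32.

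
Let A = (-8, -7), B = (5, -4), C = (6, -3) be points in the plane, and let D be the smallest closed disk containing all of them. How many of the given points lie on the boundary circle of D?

Side lengths²: AB² = 178, AC² = 212, BC² = 2.
Since AC² = 212 ≥ 178 + 2 = 180, the angle opposite AC is not acute, so the smallest enclosing circle has AC as diameter.
Centre = midpoint of AC = (-1, -5), r² = 212/4 = 53.
The points at distance exactly r from the centre are A, C — 2 points.

2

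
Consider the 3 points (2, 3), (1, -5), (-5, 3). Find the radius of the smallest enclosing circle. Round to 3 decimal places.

Call the three points A, B, C in the order given.
Side lengths²: AB² = 65, AC² = 49, BC² = 100.
Since BC² = 100 < 65 + 49 = 114, the triangle is acute, so the smallest enclosing circle is the circumcircle.
Circumcentre = (-1.5, -0.625), r² = 25.390625.
r = √(25.390625) ≈ 5.039.

5.039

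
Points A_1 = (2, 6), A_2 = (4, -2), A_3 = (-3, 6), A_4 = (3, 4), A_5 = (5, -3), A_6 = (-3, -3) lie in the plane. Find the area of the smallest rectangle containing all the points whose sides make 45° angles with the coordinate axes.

In coordinates u = x + y, v = x − y the rectangle is axis-aligned; the map (x,y)→(u,v) scales areas by 2.
u-values: 8, 2, 3, 7, 2, -6; range = 8 − (-6) = 14.
v-values: -4, 6, -9, -1, 8, 0; range = 8 − (-9) = 17.
Area = (14 × 17) / 2 = 119.

119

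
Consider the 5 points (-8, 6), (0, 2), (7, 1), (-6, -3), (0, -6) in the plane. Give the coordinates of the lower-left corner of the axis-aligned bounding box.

(-8, -6)

x-range [-8, 7], y-range [-6, 6].
The lower-left corner is (-8, -6).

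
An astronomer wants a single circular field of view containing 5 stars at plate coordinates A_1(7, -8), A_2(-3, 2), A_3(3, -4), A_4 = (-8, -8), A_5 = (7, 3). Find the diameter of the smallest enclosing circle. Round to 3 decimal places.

By Welzl's lemma the MEC is supported by two points (diametrically opposite) or three points (on a circumcircle).
The farthest pair is A_4–A_5 with squared distance 346. The circle on this segment as diameter has centre (-0.5, -2.5) and r² = 346/4 = 86.5.
Check A_1: distance² to centre = 86.5 ≤ 86.5, so it lies inside.
All remaining points lie in this disk, and no smaller disk contains both endpoints, so this is the minimum enclosing circle.
Diameter = 2r = 2√(86.5) ≈ 18.601.

18.601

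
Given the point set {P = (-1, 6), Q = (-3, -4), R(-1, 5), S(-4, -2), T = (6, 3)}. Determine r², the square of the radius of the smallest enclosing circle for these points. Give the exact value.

24505/722

The minimum enclosing circle of a finite set is fixed by two of the points (as a diameter) or three (as a circumcircle).
The minimum enclosing circle is determined by three boundary points: P, Q, T.
Their circumcentre is (29/38, 17/38) with r² = 24505/722.
The farthest remaining point S is at distance² 20705/722 ≤ 24505/722.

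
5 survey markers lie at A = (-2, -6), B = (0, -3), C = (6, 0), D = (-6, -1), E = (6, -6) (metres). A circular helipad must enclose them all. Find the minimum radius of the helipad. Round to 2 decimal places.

6.52

The minimum enclosing circle of a finite set is fixed by two of the points (as a diameter) or three (as a circumcircle).
The minimum enclosing circle is determined by three boundary points: C, D, E.
Their circumcentre is (5/24, -3) with r² = 24505/576.
The farthest remaining point A is at distance² 7993/576 ≤ 24505/576.
r = √(24505/576) ≈ 6.52.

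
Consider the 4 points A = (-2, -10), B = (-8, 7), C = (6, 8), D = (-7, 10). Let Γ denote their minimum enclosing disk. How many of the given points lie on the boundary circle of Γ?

3

The minimum enclosing circle of a finite set is fixed by two of the points (as a diameter) or three (as a circumcircle).
The minimum enclosing circle is determined by three boundary points: A, C, D.
Their circumcentre is (-1.78, 0.68) with r² = 114.1108.
The farthest remaining point B is at distance² 78.6308 ≤ 114.1108.
The points at distance exactly r from the centre are A, C, D — 3 points.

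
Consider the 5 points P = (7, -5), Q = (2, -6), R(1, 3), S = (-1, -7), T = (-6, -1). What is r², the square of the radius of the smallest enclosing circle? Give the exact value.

A smallest enclosing disk is always determined by at most three of the input points on its boundary.
The farthest pair is P–T with squared distance 185. The circle on this segment as diameter has centre (0.5, -3) and r² = 185/4 = 46.25.
Check Q: distance² to centre = 11.25 ≤ 46.25, so it lies inside.
All remaining points lie in this disk, and no smaller disk contains both endpoints, so this is the minimum enclosing circle.

46.25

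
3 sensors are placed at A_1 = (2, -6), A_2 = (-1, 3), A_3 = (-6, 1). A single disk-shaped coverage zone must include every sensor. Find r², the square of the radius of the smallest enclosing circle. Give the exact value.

16385/578

Side lengths²: A_1A_2² = 90, A_1A_3² = 113, A_2A_3² = 29.
Since A_1A_3² = 113 < 90 + 29 = 119, the triangle is acute, so the smallest enclosing circle is the circumcircle.
Circumcentre = (-61/34, -77/34), r² = 16385/578.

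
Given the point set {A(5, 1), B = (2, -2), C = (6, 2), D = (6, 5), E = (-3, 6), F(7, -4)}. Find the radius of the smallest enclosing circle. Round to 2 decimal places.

The minimum enclosing circle of a finite set is fixed by two of the points (as a diameter) or three (as a circumcircle).
The farthest pair is E–F with squared distance 200. The circle on this segment as diameter has centre (2, 1) and r² = 200/4 = 50.
Check A: distance² to centre = 9 ≤ 50, so it lies inside.
All remaining points lie in this disk, and no smaller disk contains both endpoints, so this is the minimum enclosing circle.
r = √50 ≈ 7.07.

7.07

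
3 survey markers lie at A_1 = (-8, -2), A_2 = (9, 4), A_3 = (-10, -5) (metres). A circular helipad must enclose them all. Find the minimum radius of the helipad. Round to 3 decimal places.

Side lengths²: A_1A_2² = 325, A_1A_3² = 13, A_2A_3² = 442.
Since A_2A_3² = 442 ≥ 325 + 13 = 338, the angle opposite A_2A_3 is not acute, so the smallest enclosing circle has A_2A_3 as diameter.
Centre = midpoint of A_2A_3 = (-0.5, -0.5), r² = 442/4 = 110.5.
r = √(110.5) ≈ 10.512.

10.512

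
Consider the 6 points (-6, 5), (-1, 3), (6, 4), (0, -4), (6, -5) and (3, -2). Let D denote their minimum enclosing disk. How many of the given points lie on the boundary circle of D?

2

The farthest pair is (-6, 5)–(6, -5) with squared distance 244. The circle on this segment as diameter has centre (0, 0) and r² = 244/4 = 61.
Check (-1, 3): distance² to centre = 10 ≤ 61, so it lies inside.
All remaining points lie in this disk, and no smaller disk contains both endpoints, so this is the minimum enclosing circle.
The points at distance exactly r from the centre are (-6, 5), (6, -5) — 2 points.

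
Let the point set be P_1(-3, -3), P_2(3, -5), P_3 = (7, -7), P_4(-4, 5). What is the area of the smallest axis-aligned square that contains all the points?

The bounding box has width 11 and height 12.
An axis-aligned square enclosing the set must have side ≥ max(width, height).
So the minimum side is max(11, 12) = 12.
Area = 12² = 144.

144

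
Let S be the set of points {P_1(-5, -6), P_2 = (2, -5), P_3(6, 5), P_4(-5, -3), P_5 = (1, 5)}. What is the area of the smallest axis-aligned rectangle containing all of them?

121

x ranges over [-5, 6], width 11.
y ranges over [-6, 5], height 11.
Area = 11 × 11 = 121.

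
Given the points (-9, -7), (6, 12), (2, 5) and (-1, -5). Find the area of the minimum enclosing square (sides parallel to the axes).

361

The bounding box has width 15 and height 19.
An axis-aligned square enclosing the set must have side ≥ max(width, height).
So the minimum side is max(15, 19) = 19.
Area = 19² = 361.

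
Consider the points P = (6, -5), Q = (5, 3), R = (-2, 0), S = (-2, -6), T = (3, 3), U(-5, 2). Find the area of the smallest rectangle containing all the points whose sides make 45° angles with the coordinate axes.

144

In coordinates u = x + y, v = x − y the rectangle is axis-aligned; the map (x,y)→(u,v) scales areas by 2.
u-values: 1, 8, -2, -8, 6, -3; range = 8 − (-8) = 16.
v-values: 11, 2, -2, 4, 0, -7; range = 11 − (-7) = 18.
Area = (16 × 18) / 2 = 144.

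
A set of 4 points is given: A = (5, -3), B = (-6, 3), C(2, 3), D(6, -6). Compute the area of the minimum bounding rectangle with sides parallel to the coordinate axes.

x ranges over [-6, 6], width 12.
y ranges over [-6, 3], height 9.
Area = 12 × 9 = 108.

108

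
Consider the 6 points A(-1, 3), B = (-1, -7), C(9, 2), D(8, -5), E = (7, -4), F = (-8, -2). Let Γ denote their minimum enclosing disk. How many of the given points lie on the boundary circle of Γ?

A smallest enclosing disk is always determined by at most three of the input points on its boundary.
The minimum enclosing circle is determined by three boundary points: C, D, F.
Their circumcentre is (27/46, -17/46) with r² = 80825/1058.
The farthest remaining point E is at distance² 57457/1058 ≤ 80825/1058.
The points at distance exactly r from the centre are C, D, F — 3 points.

3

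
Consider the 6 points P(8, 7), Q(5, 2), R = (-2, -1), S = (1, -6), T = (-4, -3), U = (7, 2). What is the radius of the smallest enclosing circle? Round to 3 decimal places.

The minimum enclosing circle of a finite set is fixed by two of the points (as a diameter) or three (as a circumcircle).
The minimum enclosing circle is determined by three boundary points: P, S, T.
Their circumcentre is (96/43, 74/43) with r² = 113033/1849.
The farthest remaining point R is at distance² 46813/1849 ≤ 113033/1849.
r = √(113033/1849) ≈ 7.819.

7.819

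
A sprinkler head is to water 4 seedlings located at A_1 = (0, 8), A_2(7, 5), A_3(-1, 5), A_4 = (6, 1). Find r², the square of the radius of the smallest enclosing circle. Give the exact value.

The farthest pair is A_1–A_4 with squared distance 85. The circle on this segment as diameter has centre (3, 4.5) and r² = 85/4 = 21.25.
Check A_2: distance² to centre = 16.25 ≤ 21.25, so it lies inside.
All remaining points lie in this disk, and no smaller disk contains both endpoints, so this is the minimum enclosing circle.

21.25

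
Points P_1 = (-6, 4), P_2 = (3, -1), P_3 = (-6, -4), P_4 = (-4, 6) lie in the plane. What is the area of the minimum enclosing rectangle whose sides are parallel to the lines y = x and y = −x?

84

In coordinates u = x + y, v = x − y the rectangle is axis-aligned; the map (x,y)→(u,v) scales areas by 2.
u-values: -2, 2, -10, 2; range = 2 − (-10) = 12.
v-values: -10, 4, -2, -10; range = 4 − (-10) = 14.
Area = (12 × 14) / 2 = 84.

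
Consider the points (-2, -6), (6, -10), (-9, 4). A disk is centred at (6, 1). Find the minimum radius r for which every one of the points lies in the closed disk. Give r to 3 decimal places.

15.297

The required radius is the distance from (6, 1) to the farthest point.
Squared distances: 113, 121, 234.
Maximum is 234, attained at (-9, 4).
r = √234 ≈ 15.297.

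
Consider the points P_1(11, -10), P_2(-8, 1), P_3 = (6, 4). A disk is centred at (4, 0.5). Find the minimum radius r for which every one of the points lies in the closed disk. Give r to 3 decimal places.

The required radius is the distance from (4, 0.5) to the farthest point.
Squared distances: 159.25, 144.25, 16.25.
Maximum is 159.25, attained at P_1.
r = √(159.25) ≈ 12.619.

12.619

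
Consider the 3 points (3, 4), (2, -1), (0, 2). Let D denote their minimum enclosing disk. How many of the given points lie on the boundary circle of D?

Call the three points A, B, C in the order given.
Side lengths²: AB² = 26, AC² = 13, BC² = 13.
Since AB² = 26 ≥ 13 + 13 = 26, the angle opposite AB is not acute, so the smallest enclosing circle has AB as diameter.
Centre = midpoint of AB = (2.5, 1.5), r² = 26/4 = 6.5.
The points at distance exactly r from the centre are (3, 4), (2, -1), (0, 2) — 3 points.

3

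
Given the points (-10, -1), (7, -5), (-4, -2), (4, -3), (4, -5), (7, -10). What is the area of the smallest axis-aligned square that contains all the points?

289

The bounding box has width 17 and height 9.
An axis-aligned square enclosing the set must have side ≥ max(width, height).
So the minimum side is max(17, 9) = 17.
Area = 17² = 289.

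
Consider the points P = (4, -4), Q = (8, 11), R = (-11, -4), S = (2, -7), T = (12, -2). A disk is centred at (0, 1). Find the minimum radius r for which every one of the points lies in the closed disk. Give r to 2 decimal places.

12.81

The required radius is the distance from (0, 1) to the farthest point.
Squared distances: 41, 164, 146, 68, 153.
Maximum is 164, attained at Q.
r = √164 ≈ 12.81.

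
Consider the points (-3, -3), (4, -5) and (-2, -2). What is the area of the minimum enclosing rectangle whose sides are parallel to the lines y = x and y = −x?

In coordinates u = x + y, v = x − y the rectangle is axis-aligned; the map (x,y)→(u,v) scales areas by 2.
u-values: -6, -1, -4; range = -1 − (-6) = 5.
v-values: 0, 9, 0; range = 9 − 0 = 9.
Area = (5 × 9) / 2 = 22.5.

22.5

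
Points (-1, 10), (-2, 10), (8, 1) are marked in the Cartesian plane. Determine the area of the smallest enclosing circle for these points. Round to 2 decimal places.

Call the three points A, B, C in the order given.
Side lengths²: AB² = 1, AC² = 162, BC² = 181.
Since BC² = 181 ≥ 162 + 1 = 163, the angle opposite BC is not acute, so the smallest enclosing circle has BC as diameter.
Centre = midpoint of BC = (3, 5.5), r² = 181/4 = 45.25.
Area = π·r² = π·45.25 ≈ 142.16.

142.16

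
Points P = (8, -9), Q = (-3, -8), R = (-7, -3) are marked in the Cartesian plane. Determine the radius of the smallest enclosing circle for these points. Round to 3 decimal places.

Side lengths²: PQ² = 122, PR² = 261, QR² = 41.
Since PR² = 261 ≥ 122 + 41 = 163, the angle opposite PR is not acute, so the smallest enclosing circle has PR as diameter.
Centre = midpoint of PR = (0.5, -6), r² = 261/4 = 65.25.
r = √(65.25) ≈ 8.078.

8.078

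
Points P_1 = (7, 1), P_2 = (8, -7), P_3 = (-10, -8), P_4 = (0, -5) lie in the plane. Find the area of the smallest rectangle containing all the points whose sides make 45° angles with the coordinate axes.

221

In coordinates u = x + y, v = x − y the rectangle is axis-aligned; the map (x,y)→(u,v) scales areas by 2.
u-values: 8, 1, -18, -5; range = 8 − (-18) = 26.
v-values: 6, 15, -2, 5; range = 15 − (-2) = 17.
Area = (26 × 17) / 2 = 221.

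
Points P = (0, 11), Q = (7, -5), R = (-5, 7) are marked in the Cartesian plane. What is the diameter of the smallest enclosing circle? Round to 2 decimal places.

17.57

Side lengths²: PQ² = 305, PR² = 41, QR² = 288.
Since PQ² = 305 < 288 + 41 = 329, the triangle is acute, so the smallest enclosing circle is the circumcircle.
Circumcentre = (47/18, 47/18), r² = 12505/162.
Diameter = 2r = 2√(12505/162) ≈ 17.57.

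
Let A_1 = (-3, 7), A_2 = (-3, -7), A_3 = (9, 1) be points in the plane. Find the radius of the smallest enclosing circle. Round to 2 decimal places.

8.06

Side lengths²: A_1A_2² = 196, A_1A_3² = 180, A_2A_3² = 208.
Since A_2A_3² = 208 < 196 + 180 = 376, the triangle is acute, so the smallest enclosing circle is the circumcircle.
Circumcentre = (1, 0), r² = 65.
r = √65 ≈ 8.06.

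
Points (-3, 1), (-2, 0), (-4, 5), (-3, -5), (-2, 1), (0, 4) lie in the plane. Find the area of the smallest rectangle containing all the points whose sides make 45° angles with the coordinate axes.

66

In coordinates u = x + y, v = x − y the rectangle is axis-aligned; the map (x,y)→(u,v) scales areas by 2.
u-values: -2, -2, 1, -8, -1, 4; range = 4 − (-8) = 12.
v-values: -4, -2, -9, 2, -3, -4; range = 2 − (-9) = 11.
Area = (12 × 11) / 2 = 66.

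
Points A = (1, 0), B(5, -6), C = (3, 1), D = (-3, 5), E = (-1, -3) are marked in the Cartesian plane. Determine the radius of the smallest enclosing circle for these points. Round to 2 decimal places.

6.80

A smallest enclosing disk is always determined by at most three of the input points on its boundary.
The farthest pair is B–D with squared distance 185. The circle on this segment as diameter has centre (1, -0.5) and r² = 185/4 = 46.25.
Check A: distance² to centre = 0.25 ≤ 46.25, so it lies inside.
All remaining points lie in this disk, and no smaller disk contains both endpoints, so this is the minimum enclosing circle.
r = √(46.25) ≈ 6.80.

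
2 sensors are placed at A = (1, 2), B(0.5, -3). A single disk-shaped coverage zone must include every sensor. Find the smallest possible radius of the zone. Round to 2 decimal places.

2.51

The smallest circle enclosing two points has them as diameter endpoints.
Centre = midpoint = (0.75, -0.5); r² = |AB|²/4 = 25.25/4 = 6.3125.
r = √(6.3125) ≈ 2.51.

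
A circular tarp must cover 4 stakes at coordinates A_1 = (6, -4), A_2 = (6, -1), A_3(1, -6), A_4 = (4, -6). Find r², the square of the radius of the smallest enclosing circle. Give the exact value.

By Welzl's lemma the MEC is supported by two points (diametrically opposite) or three points (on a circumcircle).
The farthest pair is A_2–A_3 with squared distance 50. The circle on this segment as diameter has centre (3.5, -3.5) and r² = 50/4 = 12.5.
Check A_1: distance² to centre = 6.5 ≤ 12.5, so it lies inside.
All remaining points lie in this disk, and no smaller disk contains both endpoints, so this is the minimum enclosing circle.

12.5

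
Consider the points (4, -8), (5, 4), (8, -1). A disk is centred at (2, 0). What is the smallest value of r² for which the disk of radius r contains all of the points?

68

The required radius is the distance from (2, 0) to the farthest point.
Squared distances: 68, 25, 37.
Maximum is 68, attained at (4, -8).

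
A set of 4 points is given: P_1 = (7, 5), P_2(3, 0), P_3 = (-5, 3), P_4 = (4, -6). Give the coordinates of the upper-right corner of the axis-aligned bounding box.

(7, 5)

x-range [-5, 7], y-range [-6, 5].
The upper-right corner is (7, 5).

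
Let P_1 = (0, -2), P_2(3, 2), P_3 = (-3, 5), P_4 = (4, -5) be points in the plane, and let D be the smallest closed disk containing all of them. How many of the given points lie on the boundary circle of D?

2

A smallest enclosing disk is always determined by at most three of the input points on its boundary.
The farthest pair is P_3–P_4 with squared distance 149. The circle on this segment as diameter has centre (0.5, 0) and r² = 149/4 = 37.25.
Check P_1: distance² to centre = 4.25 ≤ 37.25, so it lies inside.
All remaining points lie in this disk, and no smaller disk contains both endpoints, so this is the minimum enclosing circle.
The points at distance exactly r from the centre are P_3, P_4 — 2 points.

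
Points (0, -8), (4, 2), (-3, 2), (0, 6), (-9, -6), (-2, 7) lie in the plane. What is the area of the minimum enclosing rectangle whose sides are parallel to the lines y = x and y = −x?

In coordinates u = x + y, v = x − y the rectangle is axis-aligned; the map (x,y)→(u,v) scales areas by 2.
u-values: -8, 6, -1, 6, -15, 5; range = 6 − (-15) = 21.
v-values: 8, 2, -5, -6, -3, -9; range = 8 − (-9) = 17.
Area = (21 × 17) / 2 = 178.5.

178.5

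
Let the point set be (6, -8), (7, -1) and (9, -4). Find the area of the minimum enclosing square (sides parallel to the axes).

The bounding box has width 3 and height 7.
An axis-aligned square enclosing the set must have side ≥ max(width, height).
So the minimum side is max(3, 7) = 7.
Area = 7² = 49.

49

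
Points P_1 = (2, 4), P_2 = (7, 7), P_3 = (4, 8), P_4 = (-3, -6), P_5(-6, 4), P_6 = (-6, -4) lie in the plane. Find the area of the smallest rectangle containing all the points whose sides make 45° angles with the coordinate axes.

In coordinates u = x + y, v = x − y the rectangle is axis-aligned; the map (x,y)→(u,v) scales areas by 2.
u-values: 6, 14, 12, -9, -2, -10; range = 14 − (-10) = 24.
v-values: -2, 0, -4, 3, -10, -2; range = 3 − (-10) = 13.
Area = (24 × 13) / 2 = 156.

156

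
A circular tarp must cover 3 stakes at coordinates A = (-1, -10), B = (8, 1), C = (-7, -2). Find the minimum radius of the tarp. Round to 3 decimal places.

7.877

Side lengths²: AB² = 202, AC² = 100, BC² = 234.
Since BC² = 234 < 202 + 100 = 302, the triangle is acute, so the smallest enclosing circle is the circumcircle.
Circumcentre = (20/23, -54/23), r² = 32825/529.
r = √(32825/529) ≈ 7.877.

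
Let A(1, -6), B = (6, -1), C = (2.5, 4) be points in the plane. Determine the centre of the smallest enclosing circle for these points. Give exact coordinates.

(1.75, -1)

Side lengths²: AB² = 50, AC² = 102.25, BC² = 37.25.
Since AC² = 102.25 ≥ 50 + 37.25 = 87.25, the angle opposite AC is not acute, so the smallest enclosing circle has AC as diameter.
Centre = midpoint of AC = (1.75, -1), r² = 102.25/4 = 25.5625.
Centre = (1.75, -1).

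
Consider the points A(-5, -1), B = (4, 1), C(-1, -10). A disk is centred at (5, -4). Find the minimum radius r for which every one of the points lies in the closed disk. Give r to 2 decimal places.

The required radius is the distance from (5, -4) to the farthest point.
Squared distances: 109, 26, 72.
Maximum is 109, attained at A.
r = √109 ≈ 10.44.

10.44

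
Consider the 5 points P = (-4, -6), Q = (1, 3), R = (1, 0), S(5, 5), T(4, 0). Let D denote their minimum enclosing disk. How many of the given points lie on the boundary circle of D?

2

The minimum enclosing circle of a finite set is fixed by two of the points (as a diameter) or three (as a circumcircle).
The farthest pair is P–S with squared distance 202. The circle on this segment as diameter has centre (0.5, -0.5) and r² = 202/4 = 50.5.
Check Q: distance² to centre = 12.5 ≤ 50.5, so it lies inside.
All remaining points lie in this disk, and no smaller disk contains both endpoints, so this is the minimum enclosing circle.
The points at distance exactly r from the centre are P, S — 2 points.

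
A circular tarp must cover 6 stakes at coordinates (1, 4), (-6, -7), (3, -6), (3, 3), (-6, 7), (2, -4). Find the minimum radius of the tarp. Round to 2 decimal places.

A smallest enclosing disk is always determined by at most three of the input points on its boundary.
The minimum enclosing circle is determined by three boundary points: (-6, -7), (3, -6), (-6, 7).
Their circumcentre is (-20/9, 0) with r² = 5125/81.
The farthest remaining point (3, 3) is at distance² 2938/81 ≤ 5125/81.
r = √(5125/81) ≈ 7.95.

7.95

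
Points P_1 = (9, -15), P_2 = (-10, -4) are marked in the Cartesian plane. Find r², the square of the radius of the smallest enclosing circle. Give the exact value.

120.5

The smallest circle enclosing two points has them as diameter endpoints.
Centre = midpoint = (-0.5, -9.5); r² = |P_1P_2|²/4 = 482/4 = 120.5.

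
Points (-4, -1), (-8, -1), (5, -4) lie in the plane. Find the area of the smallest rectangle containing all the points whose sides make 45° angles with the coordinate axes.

80

In coordinates u = x + y, v = x − y the rectangle is axis-aligned; the map (x,y)→(u,v) scales areas by 2.
u-values: -5, -9, 1; range = 1 − (-9) = 10.
v-values: -3, -7, 9; range = 9 − (-7) = 16.
Area = (10 × 16) / 2 = 80.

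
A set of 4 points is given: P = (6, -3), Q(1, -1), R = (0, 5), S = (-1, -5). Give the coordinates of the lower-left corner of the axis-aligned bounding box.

(-1, -5)

x-range [-1, 6], y-range [-5, 5].
The lower-left corner is (-1, -5).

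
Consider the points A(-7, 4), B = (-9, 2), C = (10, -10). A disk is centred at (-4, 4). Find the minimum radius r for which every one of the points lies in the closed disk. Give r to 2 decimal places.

19.80

The required radius is the distance from (-4, 4) to the farthest point.
Squared distances: 9, 29, 392.
Maximum is 392, attained at C.
r = √392 ≈ 19.80.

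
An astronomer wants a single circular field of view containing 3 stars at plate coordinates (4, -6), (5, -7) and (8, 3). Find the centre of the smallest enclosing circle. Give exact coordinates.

Call the three points A, B, C in the order given.
Side lengths²: AB² = 2, AC² = 97, BC² = 109.
Since BC² = 109 ≥ 97 + 2 = 99, the angle opposite BC is not acute, so the smallest enclosing circle has BC as diameter.
Centre = midpoint of BC = (6.5, -2), r² = 109/4 = 27.25.
Centre = (6.5, -2).

(6.5, -2)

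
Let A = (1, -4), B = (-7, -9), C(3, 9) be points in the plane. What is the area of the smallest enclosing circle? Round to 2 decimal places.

333.01

Side lengths²: AB² = 89, AC² = 173, BC² = 424.
Since BC² = 424 ≥ 173 + 89 = 262, the angle opposite BC is not acute, so the smallest enclosing circle has BC as diameter.
Centre = midpoint of BC = (-2, 0), r² = 424/4 = 106.
Area = π·r² = π·106 ≈ 333.01.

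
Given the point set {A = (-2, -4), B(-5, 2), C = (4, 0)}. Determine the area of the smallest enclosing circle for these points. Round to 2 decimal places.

Side lengths²: AB² = 45, AC² = 52, BC² = 85.
Since BC² = 85 < 52 + 45 = 97, the triangle is acute, so the smallest enclosing circle is the circumcircle.
Circumcentre = (-0.625, 0.4375), r² = 21.58203125.
Area = π·r² = π·21.58203125 ≈ 67.80.

67.80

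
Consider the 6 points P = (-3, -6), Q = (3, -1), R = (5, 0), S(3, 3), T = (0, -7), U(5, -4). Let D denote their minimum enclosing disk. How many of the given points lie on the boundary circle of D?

A smallest enclosing disk is always determined by at most three of the input points on its boundary.
The minimum enclosing circle is determined by three boundary points: P, S, U.
Their circumcentre is (0.15, -1.6) with r² = 29.2825.
The farthest remaining point T is at distance² 29.1825 ≤ 29.2825.
The points at distance exactly r from the centre are P, S, U — 3 points.

3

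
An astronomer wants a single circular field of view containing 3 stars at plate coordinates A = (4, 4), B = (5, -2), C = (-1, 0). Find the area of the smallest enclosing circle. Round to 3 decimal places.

41.227

Side lengths²: AB² = 37, AC² = 41, BC² = 40.
Since AC² = 41 < 40 + 37 = 77, the triangle is acute, so the smallest enclosing circle is the circumcircle.
Circumcentre = (87/34, 23/34), r² = 7585/578.
Area = π·r² = π·7585/578 ≈ 41.227.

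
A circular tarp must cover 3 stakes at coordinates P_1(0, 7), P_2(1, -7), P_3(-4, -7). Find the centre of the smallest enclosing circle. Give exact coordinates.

(-1.5, -1/7)

Side lengths²: P_1P_2² = 197, P_1P_3² = 212, P_2P_3² = 25.
Since P_1P_3² = 212 < 197 + 25 = 222, the triangle is acute, so the smallest enclosing circle is the circumcircle.
Circumcentre = (-1.5, -1/7), r² = 10441/196.
Centre = (-1.5, -1/7).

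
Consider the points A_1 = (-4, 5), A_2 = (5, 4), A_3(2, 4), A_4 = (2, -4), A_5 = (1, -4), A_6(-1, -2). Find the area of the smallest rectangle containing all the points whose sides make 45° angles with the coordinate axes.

90

In coordinates u = x + y, v = x − y the rectangle is axis-aligned; the map (x,y)→(u,v) scales areas by 2.
u-values: 1, 9, 6, -2, -3, -3; range = 9 − (-3) = 12.
v-values: -9, 1, -2, 6, 5, 1; range = 6 − (-9) = 15.
Area = (12 × 15) / 2 = 90.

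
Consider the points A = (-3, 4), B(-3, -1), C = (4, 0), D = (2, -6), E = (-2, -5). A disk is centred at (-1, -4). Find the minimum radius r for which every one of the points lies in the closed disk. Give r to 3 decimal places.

The required radius is the distance from (-1, -4) to the farthest point.
Squared distances: 68, 13, 41, 13, 2.
Maximum is 68, attained at A.
r = √68 ≈ 8.246.

8.246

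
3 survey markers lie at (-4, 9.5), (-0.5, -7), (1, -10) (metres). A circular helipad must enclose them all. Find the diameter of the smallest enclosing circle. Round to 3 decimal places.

20.131

Call the three points A, B, C in the order given.
Side lengths²: AB² = 284.5, AC² = 405.25, BC² = 11.25.
Since AC² = 405.25 ≥ 284.5 + 11.25 = 295.75, the angle opposite AC is not acute, so the smallest enclosing circle has AC as diameter.
Centre = midpoint of AC = (-1.5, -0.25), r² = 405.25/4 = 101.3125.
Diameter = 2r = 2√(101.3125) ≈ 20.131.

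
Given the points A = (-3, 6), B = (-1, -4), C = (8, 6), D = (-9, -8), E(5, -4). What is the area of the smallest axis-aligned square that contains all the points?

The bounding box has width 17 and height 14.
An axis-aligned square enclosing the set must have side ≥ max(width, height).
So the minimum side is max(17, 14) = 17.
Area = 17² = 289.

289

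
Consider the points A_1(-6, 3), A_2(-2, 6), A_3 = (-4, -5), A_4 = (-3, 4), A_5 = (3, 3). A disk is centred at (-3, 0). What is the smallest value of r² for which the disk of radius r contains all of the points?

45

The required radius is the distance from (-3, 0) to the farthest point.
Squared distances: 18, 37, 26, 16, 45.
Maximum is 45, attained at A_5.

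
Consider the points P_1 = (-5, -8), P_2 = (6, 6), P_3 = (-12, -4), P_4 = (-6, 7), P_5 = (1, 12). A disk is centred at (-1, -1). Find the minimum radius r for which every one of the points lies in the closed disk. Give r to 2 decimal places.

The required radius is the distance from (-1, -1) to the farthest point.
Squared distances: 65, 98, 130, 89, 173.
Maximum is 173, attained at P_5.
r = √173 ≈ 13.15.

13.15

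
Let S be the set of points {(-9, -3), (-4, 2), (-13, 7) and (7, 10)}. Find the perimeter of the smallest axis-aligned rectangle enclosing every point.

66

Width = max x − min x = 7 − (-13) = 20.
Height = max y − min y = 10 − (-3) = 13.
Perimeter = 2(20 + 13) = 66.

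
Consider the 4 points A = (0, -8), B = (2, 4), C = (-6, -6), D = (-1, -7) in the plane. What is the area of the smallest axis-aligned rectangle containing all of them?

x ranges over [-6, 2], width 8.
y ranges over [-8, 4], height 12.
Area = 8 × 12 = 96.

96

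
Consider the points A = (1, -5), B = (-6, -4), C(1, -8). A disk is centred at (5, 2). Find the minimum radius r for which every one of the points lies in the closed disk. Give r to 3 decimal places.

12.530

The required radius is the distance from (5, 2) to the farthest point.
Squared distances: 65, 157, 116.
Maximum is 157, attained at B.
r = √157 ≈ 12.530.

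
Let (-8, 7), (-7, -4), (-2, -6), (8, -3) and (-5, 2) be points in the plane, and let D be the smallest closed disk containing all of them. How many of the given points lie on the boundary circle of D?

The farthest pair is (-8, 7)–(8, -3) with squared distance 356. The circle on this segment as diameter has centre (0, 2) and r² = 356/4 = 89.
Check (-7, -4): distance² to centre = 85 ≤ 89, so it lies inside.
All remaining points lie in this disk, and no smaller disk contains both endpoints, so this is the minimum enclosing circle.
The points at distance exactly r from the centre are (-8, 7), (8, -3) — 2 points.

2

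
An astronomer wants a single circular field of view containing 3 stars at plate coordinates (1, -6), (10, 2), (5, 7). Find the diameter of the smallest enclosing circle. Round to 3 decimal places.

Call the three points A, B, C in the order given.
Side lengths²: AB² = 145, AC² = 185, BC² = 50.
Since AC² = 185 < 145 + 50 = 195, the triangle is acute, so the smallest enclosing circle is the circumcircle.
Circumcentre = (115/34, 13/34), r² = 26825/578.
Diameter = 2r = 2√(26825/578) ≈ 13.625.

13.625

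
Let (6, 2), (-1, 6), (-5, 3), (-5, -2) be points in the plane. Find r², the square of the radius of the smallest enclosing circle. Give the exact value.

8357/242

The minimum enclosing circle is determined by three boundary points: (6, 2), (-5, 3), (-5, -2).
Their circumcentre is (7/22, 0.5) with r² = 8357/242.
The farthest remaining point (-1, 6) is at distance² 7741/242 ≤ 8357/242.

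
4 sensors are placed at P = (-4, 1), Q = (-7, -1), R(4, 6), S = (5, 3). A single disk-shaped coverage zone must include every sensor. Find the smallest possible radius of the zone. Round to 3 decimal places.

The farthest pair is Q–R with squared distance 170. The circle on this segment as diameter has centre (-1.5, 2.5) and r² = 170/4 = 42.5.
Check P: distance² to centre = 8.5 ≤ 42.5, so it lies inside.
All remaining points lie in this disk, and no smaller disk contains both endpoints, so this is the minimum enclosing circle.
r = √(42.5) ≈ 6.519.

6.519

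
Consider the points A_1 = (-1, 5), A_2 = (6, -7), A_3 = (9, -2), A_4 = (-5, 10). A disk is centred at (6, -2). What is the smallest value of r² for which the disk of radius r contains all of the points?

265

The required radius is the distance from (6, -2) to the farthest point.
Squared distances: 98, 25, 9, 265.
Maximum is 265, attained at A_4.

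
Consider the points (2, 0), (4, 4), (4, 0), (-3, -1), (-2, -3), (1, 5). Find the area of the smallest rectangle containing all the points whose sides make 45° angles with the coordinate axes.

In coordinates u = x + y, v = x − y the rectangle is axis-aligned; the map (x,y)→(u,v) scales areas by 2.
u-values: 2, 8, 4, -4, -5, 6; range = 8 − (-5) = 13.
v-values: 2, 0, 4, -2, 1, -4; range = 4 − (-4) = 8.
Area = (13 × 8) / 2 = 52.

52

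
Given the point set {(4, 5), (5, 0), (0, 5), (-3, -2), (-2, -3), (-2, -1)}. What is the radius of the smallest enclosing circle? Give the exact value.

5

A smallest enclosing disk is always determined by at most three of the input points on its boundary.
The farthest pair is (4, 5)–(-2, -3) with squared distance 100. The circle on this segment as diameter has centre (1, 1) and r² = 100/4 = 25.
Check (5, 0): distance² to centre = 17 ≤ 25, so it lies inside.
All remaining points lie in this disk, and no smaller disk contains both endpoints, so this is the minimum enclosing circle.
r = √25 = 5.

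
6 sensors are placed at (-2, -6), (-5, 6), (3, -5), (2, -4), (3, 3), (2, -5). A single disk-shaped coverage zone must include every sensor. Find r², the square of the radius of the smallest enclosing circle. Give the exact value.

46.25

The farthest pair is (-5, 6)–(3, -5) with squared distance 185. The circle on this segment as diameter has centre (-1, 0.5) and r² = 185/4 = 46.25.
Check (-2, -6): distance² to centre = 43.25 ≤ 46.25, so it lies inside.
All remaining points lie in this disk, and no smaller disk contains both endpoints, so this is the minimum enclosing circle.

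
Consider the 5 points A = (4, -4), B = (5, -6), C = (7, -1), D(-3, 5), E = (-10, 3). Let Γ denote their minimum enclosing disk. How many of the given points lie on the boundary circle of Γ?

A smallest enclosing disk is always determined by at most three of the input points on its boundary.
The minimum enclosing circle is determined by three boundary points: B, C, E.
Their circumcentre is (-113/62, -23/62) with r² = 150365/1922.
The farthest remaining point A is at distance² 90473/1922 ≤ 150365/1922.
The points at distance exactly r from the centre are B, C, E — 3 points.

3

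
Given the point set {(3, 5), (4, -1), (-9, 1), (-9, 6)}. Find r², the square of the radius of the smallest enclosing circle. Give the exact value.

By Welzl's lemma the MEC is supported by two points (diametrically opposite) or three points (on a circumcircle).
The farthest pair is (4, -1)–(-9, 6) with squared distance 218. The circle on this segment as diameter has centre (-2.5, 2.5) and r² = 218/4 = 54.5.
Check (3, 5): distance² to centre = 36.5 ≤ 54.5, so it lies inside.
All remaining points lie in this disk, and no smaller disk contains both endpoints, so this is the minimum enclosing circle.

54.5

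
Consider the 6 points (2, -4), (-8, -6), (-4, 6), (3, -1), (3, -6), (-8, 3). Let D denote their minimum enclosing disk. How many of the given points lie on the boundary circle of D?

3

A smallest enclosing disk is always determined by at most three of the input points on its boundary.
The minimum enclosing circle is determined by three boundary points: (-8, -6), (-4, 6), (3, -6).
Their circumcentre is (-2.5, -7/6) with r² = 965/18.
The farthest remaining point (-8, 3) is at distance² 857/18 ≤ 965/18.
The points at distance exactly r from the centre are (-8, -6), (-4, 6), (3, -6) — 3 points.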